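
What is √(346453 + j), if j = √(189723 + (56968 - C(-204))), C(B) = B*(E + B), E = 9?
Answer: √(346453 + √206911) ≈ 588.99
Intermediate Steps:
C(B) = B*(9 + B)
j = √206911 (j = √(189723 + (56968 - (-204)*(9 - 204))) = √(189723 + (56968 - (-204)*(-195))) = √(189723 + (56968 - 1*39780)) = √(189723 + (56968 - 39780)) = √(189723 + 17188) = √206911 ≈ 454.87)
√(346453 + j) = √(346453 + √206911)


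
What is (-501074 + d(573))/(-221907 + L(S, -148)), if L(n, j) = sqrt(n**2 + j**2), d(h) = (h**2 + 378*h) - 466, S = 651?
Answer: -9626991381/49242270944 - 43383*sqrt(445705)/49242270944 ≈ -0.19609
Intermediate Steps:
d(h) = -466 + h**2 + 378*h
L(n, j) = sqrt(j**2 + n**2)
(-501074 + d(573))/(-221907 + L(S, -148)) = (-501074 + (-466 + 573**2 + 378*573))/(-221907 + sqrt((-148)**2 + 651**2)) = (-501074 + (-466 + 328329 + 216594))/(-221907 + sqrt(21904 + 423801)) = (-501074 + 544457)/(-221907 + sqrt(445705)) = 43383/(-221907 + sqrt(445705))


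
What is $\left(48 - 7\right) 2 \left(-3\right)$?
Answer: $-246$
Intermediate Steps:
$\left(48 - 7\right) 2 \left(-3\right) = 41 \left(-6\right) = -246$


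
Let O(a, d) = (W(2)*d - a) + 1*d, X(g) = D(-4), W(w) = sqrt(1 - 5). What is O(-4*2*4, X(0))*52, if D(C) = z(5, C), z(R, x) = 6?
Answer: 1976 + 624*I ≈ 1976.0 + 624.0*I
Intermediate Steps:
D(C) = 6
W(w) = 2*I (W(w) = sqrt(-4) = 2*I)
X(g) = 6
O(a, d) = d - a + 2*I*d (O(a, d) = ((2*I)*d - a) + 1*d = (2*I*d - a) + d = (-a + 2*I*d) + d = d - a + 2*I*d)
O(-4*2*4, X(0))*52 = (6 - (-4*2)*4 + 2*I*6)*52 = (6 - (-8)*4 + 12*I)*52 = (6 - 1*(-32) + 12*I)*52 = (6 + 32 + 12*I)*52 = (38 + 12*I)*52 = 1976 + 624*I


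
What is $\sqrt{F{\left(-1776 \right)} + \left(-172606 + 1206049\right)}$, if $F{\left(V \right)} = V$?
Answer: $\sqrt{1031667} \approx 1015.7$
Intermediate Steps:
$\sqrt{F{\left(-1776 \right)} + \left(-172606 + 1206049\right)} = \sqrt{-1776 + \left(-172606 + 1206049\right)} = \sqrt{-1776 + 1033443} = \sqrt{1031667}$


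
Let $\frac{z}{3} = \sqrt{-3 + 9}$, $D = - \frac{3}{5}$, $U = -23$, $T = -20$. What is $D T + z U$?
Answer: $12 - 69 \sqrt{6} \approx -157.01$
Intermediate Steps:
$D = - \frac{3}{5}$ ($D = \left(-3\right) \frac{1}{5} = - \frac{3}{5} \approx -0.6$)
$z = 3 \sqrt{6}$ ($z = 3 \sqrt{-3 + 9} = 3 \sqrt{6} \approx 7.3485$)
$D T + z U = \left(- \frac{3}{5}\right) \left(-20\right) + 3 \sqrt{6} \left(-23\right) = 12 - 69 \sqrt{6}$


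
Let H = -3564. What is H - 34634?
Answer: -38198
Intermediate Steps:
H - 34634 = -3564 - 34634 = -38198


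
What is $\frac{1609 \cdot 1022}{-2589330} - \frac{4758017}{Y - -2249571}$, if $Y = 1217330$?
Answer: $- \frac{9010520614604}{4488475383165} \approx -2.0075$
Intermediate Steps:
$\frac{1609 \cdot 1022}{-2589330} - \frac{4758017}{Y - -2249571} = \frac{1609 \cdot 1022}{-2589330} - \frac{4758017}{1217330 - -2249571} = 1644398 \left(- \frac{1}{2589330}\right) - \frac{4758017}{1217330 + 2249571} = - \frac{822199}{1294665} - \frac{4758017}{3466901} = - \frac{9010520614604}{4488475383165}$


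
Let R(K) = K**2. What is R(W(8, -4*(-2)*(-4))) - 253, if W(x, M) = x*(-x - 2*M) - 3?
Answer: 197772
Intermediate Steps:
W(x, M) = -3 + x*(-x - 2*M)
R(W(8, -4*(-2)*(-4))) - 253 = (-3 - 1*8**2 - 2*-4*(-2)*(-4)*8)**2 - 253 = (-3 - 1*64 - 2*8*(-4)*8)**2 - 253 = (-3 - 64 - 2*(-32)*8)**2 - 253 = (-3 - 64 + 512)**2 - 253 = 445**2 - 253 = 198025 - 253 = 197772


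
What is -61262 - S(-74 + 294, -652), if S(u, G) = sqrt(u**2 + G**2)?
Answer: -61262 - 4*sqrt(29594) ≈ -61950.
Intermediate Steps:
S(u, G) = sqrt(G**2 + u**2)
-61262 - S(-74 + 294, -652) = -61262 - sqrt((-652)**2 + (-74 + 294)**2) = -61262 - sqrt(425104 + 220**2) = -61262 - sqrt(425104 + 48400) = -61262 - sqrt(473504) = -61262 - 4*sqrt(29594)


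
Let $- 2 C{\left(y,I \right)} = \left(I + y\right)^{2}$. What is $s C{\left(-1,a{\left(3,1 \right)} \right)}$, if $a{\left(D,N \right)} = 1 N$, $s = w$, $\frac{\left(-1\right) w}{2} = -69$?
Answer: $0$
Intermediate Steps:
$w = 138$ ($w = \left(-2\right) \left(-69\right) = 138$)
$s = 138$
$a{\left(D,N \right)} = N$
$C{\left(y,I \right)} = - \frac{\left(I + y\right)^{2}}{2}$
$s C{\left(-1,a{\left(3,1 \right)} \right)} = 138 \left(- \frac{\left(1 - 1\right)^{2}}{2}\right) = 138 \left(- \frac{0^{2}}{2}\right) = 138 \left(\left(- \frac{1}{2}\right) 0\right) = 138 \cdot 0 = 0$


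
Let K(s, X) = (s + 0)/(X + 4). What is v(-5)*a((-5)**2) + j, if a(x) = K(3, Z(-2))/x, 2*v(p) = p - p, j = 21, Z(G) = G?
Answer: 21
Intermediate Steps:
K(s, X) = s/(4 + X)
v(p) = 0 (v(p) = (p - p)/2 = (1/2)*0 = 0)
a(x) = 3/(2*x) (a(x) = (3/(4 - 2))/x = (3/2)/x = (3*(1/2))/x = 3/(2*x))
v(-5)*a((-5)**2) + j = 0*(3/(2*((-5)**2))) + 21 = 0*((3/2)/25) + 21 = 0*((3/2)*(1/25)) + 21 = 0*(3/50) + 21 = 0 + 21 = 21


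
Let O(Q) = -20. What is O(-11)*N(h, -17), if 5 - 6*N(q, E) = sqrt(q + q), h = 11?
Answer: -50/3 + 10*sqrt(22)/3 ≈ -1.0319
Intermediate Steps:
N(q, E) = 5/6 - sqrt(2)*sqrt(q)/6 (N(q, E) = 5/6 - sqrt(q + q)/6 = 5/6 - sqrt(2)*sqrt(q)/6)
O(-11)*N(h, -17) = -20*(5/6 - sqrt(2)*sqrt(11)/6) = -20*(5/6 - sqrt(22)/6) = -50/3 + 10*sqrt(22)/3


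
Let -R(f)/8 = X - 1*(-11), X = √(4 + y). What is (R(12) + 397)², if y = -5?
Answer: 95417 - 4944*I ≈ 95417.0 - 4944.0*I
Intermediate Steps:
X = I (X = √(4 - 5) = √(-1) = I ≈ 1.0*I)
R(f) = -88 - 8*I (R(f) = -8*(I - 1*(-11)) = -8*(I + 11) = -8*(11 + I) = -88 - 8*I)
(R(12) + 397)² = ((-88 - 8*I) + 397)² = (309 - 8*I)²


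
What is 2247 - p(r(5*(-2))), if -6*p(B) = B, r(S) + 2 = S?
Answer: 2245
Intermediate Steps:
r(S) = -2 + S
p(B) = -B/6
2247 - p(r(5*(-2))) = 2247 - (-1)*(-2 + 5*(-2))/6 = 2247 - (-1)*(-2 - 10)/6 = 2247 - (-1)*(-12)/6 = 2247 - 1*2 = 2247 - 2 = 2245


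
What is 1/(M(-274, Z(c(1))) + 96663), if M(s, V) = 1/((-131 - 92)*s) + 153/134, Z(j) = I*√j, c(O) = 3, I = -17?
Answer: 2046917/197863475156 ≈ 1.0345e-5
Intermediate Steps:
Z(j) = -17*√j
M(s, V) = 153/134 - 1/(223*s) (M(s, V) = 1/((-223)*s) + 153*(1/134) = -1/(223*s) + 153/134 = 153/134 - 1/(223*s))
1/(M(-274, Z(c(1))) + 96663) = 1/((1/29882)*(-134 + 34119*(-274))/(-274) + 96663) = 1/((1/29882)*(-1/274)*(-134 - 9348606) + 96663) = 1/((1/29882)*(-1/274)*(-9348740) + 96663) = 1/(2337185/2046917 + 96663) = 1/(197863475156/2046917) = 2046917/197863475156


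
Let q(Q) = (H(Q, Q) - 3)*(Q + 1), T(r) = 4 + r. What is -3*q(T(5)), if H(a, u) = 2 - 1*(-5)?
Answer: -120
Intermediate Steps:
H(a, u) = 7 (H(a, u) = 2 + 5 = 7)
q(Q) = 4 + 4*Q (q(Q) = (7 - 3)*(Q + 1) = 4*(1 + Q) = 4 + 4*Q)
-3*q(T(5)) = -3*(4 + 4*(4 + 5)) = -3*(4 + 4*9) = -3*(4 + 36) = -3*40 = -120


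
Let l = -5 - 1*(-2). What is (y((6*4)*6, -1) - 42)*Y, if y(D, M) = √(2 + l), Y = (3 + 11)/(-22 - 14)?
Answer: 49/3 - 7*I/18 ≈ 16.333 - 0.38889*I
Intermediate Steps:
l = -3 (l = -5 + 2 = -3)
Y = -7/18 (Y = 14/(-36) = 14*(-1/36) = -7/18 ≈ -0.38889)
y(D, M) = I (y(D, M) = √(2 - 3) = √(-1) = I)
(y((6*4)*6, -1) - 42)*Y = (I - 42)*(-7/18) = (-42 + I)*(-7/18) = 49/3 - 7*I/18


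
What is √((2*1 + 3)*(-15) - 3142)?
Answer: I*√3217 ≈ 56.719*I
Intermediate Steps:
√((2*1 + 3)*(-15) - 3142) = √((2 + 3)*(-15) - 3142) = √(5*(-15) - 3142) = √(-75 - 3142) = √(-3217) = I*√3217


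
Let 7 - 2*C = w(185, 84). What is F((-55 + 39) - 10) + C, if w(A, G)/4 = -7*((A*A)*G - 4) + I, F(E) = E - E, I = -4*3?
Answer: 80497143/2 ≈ 4.0249e+7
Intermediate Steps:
I = -12
F(E) = 0
w(A, G) = 64 - 28*G*A² (w(A, G) = 4*(-7*((A*A)*G - 4) - 12) = 4*(-7*(A²*G - 4) - 12) = 4*(-7*(G*A² - 4) - 12) = 4*(-7*(-4 + G*A²) - 12) = 4*((28 - 7*G*A²) - 12) = 4*(16 - 7*G*A²) = 64 - 28*G*A²)
C = 80497143/2 (C = 7/2 - (64 - 28*84*185²)/2 = 7/2 - (64 - 28*84*34225)/2 = 7/2 - (64 - 80497200)/2 = 7/2 - ½*(-80497136) = 7/2 + 40248568 = 80497143/2 ≈ 4.0249e+7)
F((-55 + 39) - 10) + C = 0 + 80497143/2 = 80497143/2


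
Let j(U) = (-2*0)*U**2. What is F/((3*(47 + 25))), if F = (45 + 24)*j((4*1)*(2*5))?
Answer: 0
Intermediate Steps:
j(U) = 0 (j(U) = 0*U**2 = 0)
F = 0 (F = (45 + 24)*0 = 69*0 = 0)
F/((3*(47 + 25))) = 0/((3*(47 + 25))) = 0/((3*72)) = 0/216 = 0*(1/216) = 0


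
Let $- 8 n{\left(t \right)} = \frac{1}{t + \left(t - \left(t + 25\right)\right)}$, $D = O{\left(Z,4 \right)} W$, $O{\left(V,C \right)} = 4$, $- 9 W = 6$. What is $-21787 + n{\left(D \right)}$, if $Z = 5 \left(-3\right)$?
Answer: $- \frac{14466565}{664} \approx -21787.0$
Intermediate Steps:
$W = - \frac{2}{3}$ ($W = \left(- \frac{1}{9}\right) 6 = - \frac{2}{3} \approx -0.66667$)
$Z = -15$
$D = - \frac{8}{3}$ ($D = 4 \left(- \frac{2}{3}\right) = - \frac{8}{3} \approx -2.6667$)
$n{\left(t \right)} = - \frac{1}{8 \left(-25 + t\right)}$ ($n{\left(t \right)} = - \frac{1}{8 \left(t + \left(t - \left(t + 25\right)\right)\right)} = - \frac{1}{8 \left(t + \left(t - \left(25 + t\right)\right)\right)} = - \frac{1}{8 \left(t - 25\right)} = - \frac{1}{8 \left(-25 + t\right)}$)
$-21787 + n{\left(D \right)} = -21787 - \frac{1}{-200 + 8 \left(- \frac{8}{3}\right)} = -21787 - \frac{1}{-200 - \frac{64}{3}} = -21787 - \frac{1}{- \frac{664}{3}} = -21787 - - \frac{3}{664} = -21787 + \frac{3}{664} = - \frac{14466565}{664}$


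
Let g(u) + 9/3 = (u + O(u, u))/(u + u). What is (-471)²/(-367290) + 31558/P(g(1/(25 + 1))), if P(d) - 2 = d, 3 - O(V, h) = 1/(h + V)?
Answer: -2582197349/10651410 ≈ -242.43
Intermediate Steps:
O(V, h) = 3 - 1/(V + h) (O(V, h) = 3 - 1/(h + V) = 3 - 1/(V + h))
g(u) = -3 + (u + (-1 + 6*u)/(2*u))/(2*u) (g(u) = -3 + (u + (-1 + 3*u + 3*u)/(u + u))/(u + u) = -3 + (u + (-1 + 6*u)/((2*u)))/((2*u)) = -3 + (u + (1/(2*u))*(-1 + 6*u))*(1/(2*u)) = -3 + (u + (-1 + 6*u)/(2*u))*(1/(2*u)) = -3 + (u + (-1 + 6*u)/(2*u))/(2*u))
P(d) = 2 + d
(-471)²/(-367290) + 31558/P(g(1/(25 + 1))) = (-471)²/(-367290) + 31558/(2 + (-1 - 10/(25 + 1)² + 6/(25 + 1))/(4*(1/(25 + 1))²)) = 221841*(-1/367290) + 31558/(2 + (-1 - 10*(1/26)² + 6/26)/(4*(1/26)²)) = -24649/40810 + 31558/(2 + (-1 - 10*(1/26)² + 6*(1/26))/(4*26⁻²)) = -24649/40810 + 31558/(2 + (¼)*676*(-1 - 10*1/676 + 3/13)) = -24649/40810 + 31558/(2 + (¼)*676*(-1 - 5/338 + 3/13)) = -24649/40810 + 31558/(2 + (¼)*676*(-265/338)) = -24649/40810 + 31558/(2 - 265/2) = -24649/40810 + 31558/(-261/2) = -24649/40810 + 31558*(-2/261) = -24649/40810 - 63116/261 = -2582197349/10651410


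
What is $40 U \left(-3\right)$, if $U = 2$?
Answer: $-240$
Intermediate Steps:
$40 U \left(-3\right) = 40 \cdot 2 \left(-3\right) = 80 \left(-3\right) = -240$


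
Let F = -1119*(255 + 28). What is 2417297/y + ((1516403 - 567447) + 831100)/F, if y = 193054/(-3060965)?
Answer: -781058760452489203/20378587186 ≈ -3.8327e+7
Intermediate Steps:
y = -193054/3060965 (y = 193054*(-1/3060965) = -193054/3060965 ≈ -0.063070)
F = -316677 (F = -1119*283 = -316677)
2417297/y + ((1516403 - 567447) + 831100)/F = 2417297/(-193054/3060965) + ((1516403 - 567447) + 831100)/(-316677) = 2417297*(-3060965/193054) + (948956 + 831100)*(-1/316677) = -7399261511605/193054 + 1780056*(-1/316677) = -7399261511605/193054 - 593352/105559 = -781058760452489203/20378587186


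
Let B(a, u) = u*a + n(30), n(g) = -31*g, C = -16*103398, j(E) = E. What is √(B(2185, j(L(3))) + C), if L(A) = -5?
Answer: I*√1666223 ≈ 1290.8*I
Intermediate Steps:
C = -1654368
B(a, u) = -930 + a*u (B(a, u) = u*a - 31*30 = a*u - 930 = -930 + a*u)
√(B(2185, j(L(3))) + C) = √((-930 + 2185*(-5)) - 1654368) = √((-930 - 10925) - 1654368) = √(-11855 - 1654368) = √(-1666223) = I*√1666223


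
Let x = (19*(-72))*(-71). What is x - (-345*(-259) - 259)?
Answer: 8032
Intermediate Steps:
x = 97128 (x = -1368*(-71) = 97128)
x - (-345*(-259) - 259) = 97128 - (-345*(-259) - 259) = 97128 - (89355 - 259) = 97128 - 1*89096 = 97128 - 89096 = 8032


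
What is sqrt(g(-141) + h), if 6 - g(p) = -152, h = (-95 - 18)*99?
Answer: I*sqrt(11029) ≈ 105.02*I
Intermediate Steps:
h = -11187 (h = -113*99 = -11187)
g(p) = 158 (g(p) = 6 - 1*(-152) = 6 + 152 = 158)
sqrt(g(-141) + h) = sqrt(158 - 11187) = sqrt(-11029) = I*sqrt(11029)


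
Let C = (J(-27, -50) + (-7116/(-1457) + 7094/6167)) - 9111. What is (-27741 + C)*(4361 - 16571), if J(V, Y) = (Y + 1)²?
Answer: 3778982845421190/8985319 ≈ 4.2057e+8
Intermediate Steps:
J(V, Y) = (1 + Y)²
C = -60237270160/8985319 (C = ((1 - 50)² + (-7116/(-1457) + 7094/6167)) - 9111 = ((-49)² + (-7116*(-1/1457) + 7094*(1/6167))) - 9111 = (2401 + (7116/1457 + 7094/6167)) - 9111 = (2401 + 54220330/8985319) - 9111 = 21627971249/8985319 - 9111 = -60237270160/8985319 ≈ -6704.0)
(-27741 + C)*(4361 - 16571) = (-27741 - 60237270160/8985319)*(4361 - 16571) = -309499004539/8985319*(-12210) = 3778982845421190/8985319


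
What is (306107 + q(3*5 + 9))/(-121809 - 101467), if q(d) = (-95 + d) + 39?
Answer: -306075/223276 ≈ -1.3708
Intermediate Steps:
q(d) = -56 + d
(306107 + q(3*5 + 9))/(-121809 - 101467) = (306107 + (-56 + (3*5 + 9)))/(-121809 - 101467) = (306107 + (-56 + (15 + 9)))/(-223276) = (306107 + (-56 + 24))*(-1/223276) = (306107 - 32)*(-1/223276) = 306075*(-1/223276) = -306075/223276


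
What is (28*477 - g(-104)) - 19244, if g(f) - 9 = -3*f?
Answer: -6209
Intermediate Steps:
g(f) = 9 - 3*f
(28*477 - g(-104)) - 19244 = (28*477 - (9 - 3*(-104))) - 19244 = (13356 - (9 + 312)) - 19244 = (13356 - 1*321) - 19244 = (13356 - 321) - 19244 = 13035 - 19244 = -6209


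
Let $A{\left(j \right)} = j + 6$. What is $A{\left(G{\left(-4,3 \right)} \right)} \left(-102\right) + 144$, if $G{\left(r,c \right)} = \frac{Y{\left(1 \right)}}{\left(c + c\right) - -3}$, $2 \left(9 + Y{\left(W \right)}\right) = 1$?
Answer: $- \frac{1115}{3} \approx -371.67$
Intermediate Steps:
$Y{\left(W \right)} = - \frac{17}{2}$ ($Y{\left(W \right)} = -9 + \frac{1}{2} \cdot 1 = -9 + \frac{1}{2} = - \frac{17}{2}$)
$G{\left(r,c \right)} = - \frac{17}{2 \left(3 + 2 c\right)}$ ($G{\left(r,c \right)} = - \frac{17}{2 \left(\left(c + c\right) - -3\right)} = - \frac{17}{2 \left(2 c + 3\right)} = - \frac{17}{2 \left(3 + 2 c\right)}$)
$A{\left(j \right)} = 6 + j$
$A{\left(G{\left(-4,3 \right)} \right)} \left(-102\right) + 144 = \left(6 - \frac{17}{6 + 4 \cdot 3}\right) \left(-102\right) + 144 = \left(6 - \frac{17}{6 + 12}\right) \left(-102\right) + 144 = \left(6 - \frac{17}{18}\right) \left(-102\right) + 144 = \frac{91}{18} \left(-102\right) + 144 = - \frac{1547}{3} + 144 = - \frac{1115}{3}$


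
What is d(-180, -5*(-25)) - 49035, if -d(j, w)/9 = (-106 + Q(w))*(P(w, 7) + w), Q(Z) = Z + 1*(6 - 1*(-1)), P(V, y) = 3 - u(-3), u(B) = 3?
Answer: -78285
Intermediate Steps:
P(V, y) = 0 (P(V, y) = 3 - 1*3 = 3 - 3 = 0)
Q(Z) = 7 + Z (Q(Z) = Z + 1*(6 + 1) = Z + 1*7 = Z + 7 = 7 + Z)
d(j, w) = -9*w*(-99 + w) (d(j, w) = -9*(-106 + (7 + w))*(0 + w) = -9*(-99 + w)*w = -9*w*(-99 + w))
d(-180, -5*(-25)) - 49035 = 9*(-5*(-25))*(99 - (-5)*(-25)) - 49035 = 9*125*(99 - 1*125) - 49035 = 9*125*(99 - 125) - 49035 = 9*125*(-26) - 49035 = -29250 - 49035 = -78285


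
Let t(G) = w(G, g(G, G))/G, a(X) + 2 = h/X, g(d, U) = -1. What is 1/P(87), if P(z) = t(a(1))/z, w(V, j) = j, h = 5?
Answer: -261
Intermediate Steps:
a(X) = -2 + 5/X
t(G) = -1/G
P(z) = -1/(3*z) (P(z) = (-1/(-2 + 5/1))/z = (-1/(-2 + 5*1))/z = (-1/(-2 + 5))/z = (-1/3)/z = (-1*1/3)/z = -1/(3*z))
1/P(87) = 1/(-1/3/87) = 1/(-1/3*1/87) = 1/(-1/261) = -261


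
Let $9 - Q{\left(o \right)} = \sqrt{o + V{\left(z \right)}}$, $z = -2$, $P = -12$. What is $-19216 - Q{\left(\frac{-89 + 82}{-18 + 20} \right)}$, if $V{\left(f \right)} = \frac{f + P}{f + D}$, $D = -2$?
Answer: $-19225$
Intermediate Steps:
$V{\left(f \right)} = \frac{-12 + f}{-2 + f}$ ($V{\left(f \right)} = \frac{f - 12}{f - 2} = \frac{-12 + f}{-2 + f}$)
$Q{\left(o \right)} = 9 - \sqrt{\frac{7}{2} + o}$ ($Q{\left(o \right)} = 9 - \sqrt{o + \frac{-12 - 2}{-2 - 2}} = 9 - \sqrt{o + \frac{1}{-4} \left(-14\right)} = 9 - \sqrt{o - - \frac{7}{2}} = 9 - \sqrt{o + \frac{7}{2}} = 9 - \sqrt{\frac{7}{2} + o}$)
$-19216 - Q{\left(\frac{-89 + 82}{-18 + 20} \right)} = -19216 - \left(9 - \frac{\sqrt{14 + 4 \frac{-89 + 82}{-18 + 20}}}{2}\right) = -19216 - \left(9 - \frac{\sqrt{14 + 4 \left(- \frac{7}{2}\right)}}{2}\right) = -19216 - \left(9 - \frac{\sqrt{14 - 14}}{2}\right) = -19216 - \left(9 - \frac{\sqrt{0}}{2}\right) = -19216 - \left(9 - 0\right) = -19216 - \left(9 + 0\right) = -19216 - 9 = -19225$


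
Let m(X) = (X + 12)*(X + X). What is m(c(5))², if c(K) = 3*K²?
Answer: 170302500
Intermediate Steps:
m(X) = 2*X*(12 + X) (m(X) = (12 + X)*(2*X) = 2*X*(12 + X))
m(c(5))² = (2*(3*5²)*(12 + 3*5²))² = (2*(3*25)*(12 + 3*25))² = (2*75*(12 + 75))² = (2*75*87)² = 13050² = 170302500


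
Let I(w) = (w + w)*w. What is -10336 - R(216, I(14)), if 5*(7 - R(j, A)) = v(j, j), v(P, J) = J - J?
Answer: -10343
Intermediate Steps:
I(w) = 2*w**2 (I(w) = (2*w)*w = 2*w**2)
v(P, J) = 0
R(j, A) = 7 (R(j, A) = 7 - 1/5*0 = 7 + 0 = 7)
-10336 - R(216, I(14)) = -10336 - 1*7 = -10336 - 7 = -10343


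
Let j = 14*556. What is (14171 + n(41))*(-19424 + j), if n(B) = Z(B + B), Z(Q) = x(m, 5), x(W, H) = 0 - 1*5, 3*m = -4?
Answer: -164892240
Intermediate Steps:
m = -4/3 (m = (⅓)*(-4) = -4/3 ≈ -1.3333)
x(W, H) = -5 (x(W, H) = 0 - 5 = -5)
j = 7784
Z(Q) = -5
n(B) = -5
(14171 + n(41))*(-19424 + j) = (14171 - 5)*(-19424 + 7784) = 14166*(-11640) = -164892240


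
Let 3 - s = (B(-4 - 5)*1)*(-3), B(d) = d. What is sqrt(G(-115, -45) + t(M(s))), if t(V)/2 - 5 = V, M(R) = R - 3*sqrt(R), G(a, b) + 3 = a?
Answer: 2*sqrt(-39 - 3*I*sqrt(6)) ≈ 1.1716 - 12.545*I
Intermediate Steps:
G(a, b) = -3 + a
s = -24 (s = 3 - (-4 - 5)*1*(-3) = 3 - (-9*1)*(-3) = 3 - (-9)*(-3) = 3 - 1*27 = 3 - 27 = -24)
M(R) = R - 3*sqrt(R)
t(V) = 10 + 2*V
sqrt(G(-115, -45) + t(M(s))) = sqrt((-3 - 115) + (10 + 2*(-24 - 6*I*sqrt(6)))) = sqrt(-118 + (10 + 2*(-24 - 6*I*sqrt(6)))) = sqrt(-118 + (10 + (-48 - 12*I*sqrt(6)))) = sqrt(-118 + (-38 - 12*I*sqrt(6))) = sqrt(-156 - 12*I*sqrt(6))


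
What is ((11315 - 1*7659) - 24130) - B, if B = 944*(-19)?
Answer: -2538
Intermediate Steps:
B = -17936
((11315 - 1*7659) - 24130) - B = ((11315 - 1*7659) - 24130) - 1*(-17936) = ((11315 - 7659) - 24130) + 17936 = (3656 - 24130) + 17936 = -20474 + 17936 = -2538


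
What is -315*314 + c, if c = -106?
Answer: -99016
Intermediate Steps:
-315*314 + c = -315*314 - 106 = -98910 - 106 = -99016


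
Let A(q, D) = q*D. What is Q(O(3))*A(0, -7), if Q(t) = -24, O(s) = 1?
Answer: 0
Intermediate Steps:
A(q, D) = D*q
Q(O(3))*A(0, -7) = -(-168)*0 = -24*0 = 0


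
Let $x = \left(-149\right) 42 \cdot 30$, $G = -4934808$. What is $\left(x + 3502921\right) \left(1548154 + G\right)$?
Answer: $-11227370994374$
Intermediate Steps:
$x = -187740$ ($x = \left(-6258\right) 30 = -187740$)
$\left(x + 3502921\right) \left(1548154 + G\right) = \left(-187740 + 3502921\right) \left(1548154 - 4934808\right) = 3315181 \left(-3386654\right) = -11227370994374$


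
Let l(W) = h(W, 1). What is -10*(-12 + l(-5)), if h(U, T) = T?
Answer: 110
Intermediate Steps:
l(W) = 1
-10*(-12 + l(-5)) = -10*(-12 + 1) = -10*(-11) = 110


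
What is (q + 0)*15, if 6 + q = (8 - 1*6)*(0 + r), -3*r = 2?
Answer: -110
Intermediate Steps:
r = -2/3 (r = -1/3*2 = -2/3 ≈ -0.66667)
q = -22/3 (q = -6 + (8 - 1*6)*(0 - 2/3) = -6 + (8 - 6)*(-2/3) = -6 + 2*(-2/3) = -6 - 4/3 = -22/3 ≈ -7.3333)
(q + 0)*15 = (-22/3 + 0)*15 = -22/3*15 = -110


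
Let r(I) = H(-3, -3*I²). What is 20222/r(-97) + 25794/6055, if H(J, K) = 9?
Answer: 122676356/54495 ≈ 2251.1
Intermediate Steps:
r(I) = 9
20222/r(-97) + 25794/6055 = 20222/9 + 25794/6055 = 122676356/54495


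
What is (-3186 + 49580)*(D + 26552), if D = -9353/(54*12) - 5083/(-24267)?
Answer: 3226756434806635/2620836 ≈ 1.2312e+9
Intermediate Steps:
D = -74558489/5241672 (D = -9353/648 - 5083*(-1/24267) = -9353*1/648 + 5083/24267 = -9353/648 + 5083/24267 = -74558489/5241672 ≈ -14.224)
(-3186 + 49580)*(D + 26552) = (-3186 + 49580)*(-74558489/5241672 + 26552) = 46394*(139102316455/5241672) = 3226756434806635/2620836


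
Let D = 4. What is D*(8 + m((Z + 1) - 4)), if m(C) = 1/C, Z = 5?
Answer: 34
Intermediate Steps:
m(C) = 1/C
D*(8 + m((Z + 1) - 4)) = 4*(8 + 1/((5 + 1) - 4)) = 4*(8 + 1/(6 - 4)) = 4*(8 + 1/2) = 4*(17/2) = 34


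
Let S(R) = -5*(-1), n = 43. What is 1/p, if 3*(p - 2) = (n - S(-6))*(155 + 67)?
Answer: 1/2814 ≈ 0.00035537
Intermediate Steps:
S(R) = 5
p = 2814 (p = 2 + ((43 - 1*5)*(155 + 67))/3 = 2 + ((43 - 5)*222)/3 = 2 + (38*222)/3 = 2 + (⅓)*8436 = 2 + 2812 = 2814)
1/p = 1/2814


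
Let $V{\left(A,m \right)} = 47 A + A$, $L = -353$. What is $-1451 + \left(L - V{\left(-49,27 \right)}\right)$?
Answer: $548$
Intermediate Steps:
$V{\left(A,m \right)} = 48 A$
$-1451 + \left(L - V{\left(-49,27 \right)}\right) = -1451 - \left(353 + 48 \left(-49\right)\right) = -1451 - -1999 = -1451 + \left(-353 + 2352\right) = -1451 + 1999 = 548$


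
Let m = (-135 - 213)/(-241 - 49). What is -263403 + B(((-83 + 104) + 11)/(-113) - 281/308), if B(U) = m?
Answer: -1317009/5 ≈ -2.6340e+5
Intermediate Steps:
m = 6/5 (m = -348/(-290) = -348*(-1/290) = 6/5 ≈ 1.2000)
B(U) = 6/5
-263403 + B(((-83 + 104) + 11)/(-113) - 281/308) = -263403 + 6/5 = -1317009/5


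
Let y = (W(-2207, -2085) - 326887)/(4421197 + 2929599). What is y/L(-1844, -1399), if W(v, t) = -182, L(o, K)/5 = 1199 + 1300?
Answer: -109023/30616065340 ≈ -3.5610e-6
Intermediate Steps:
L(o, K) = 12495 (L(o, K) = 5*(1199 + 1300) = 5*2499 = 12495)
y = -327069/7350796 (y = (-182 - 326887)/(4421197 + 2929599) = -327069/7350796 ≈ -0.044494)
y/L(-1844, -1399) = -327069/7350796/12495 = -327069/7350796*1/12495 = -109023/30616065340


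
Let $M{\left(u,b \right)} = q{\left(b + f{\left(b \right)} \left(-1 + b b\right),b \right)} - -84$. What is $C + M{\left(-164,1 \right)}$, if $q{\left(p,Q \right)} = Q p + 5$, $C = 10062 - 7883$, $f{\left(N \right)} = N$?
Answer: $2269$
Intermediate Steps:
$C = 2179$
$q{\left(p,Q \right)} = 5 + Q p$
$M{\left(u,b \right)} = 89 + b \left(b + b \left(-1 + b^{2}\right)\right)$ ($M{\left(u,b \right)} = \left(5 + b \left(b + b \left(-1 + b b\right)\right)\right) - -84 = \left(5 + b \left(b + b \left(-1 + b^{2}\right)\right)\right) + 84 = 89 + b \left(b + b \left(-1 + b^{2}\right)\right)$)
$C + M{\left(-164,1 \right)} = 2179 + \left(89 + 1^{4}\right) = 2179 + \left(89 + 1\right) = 2179 + 90 = 2269$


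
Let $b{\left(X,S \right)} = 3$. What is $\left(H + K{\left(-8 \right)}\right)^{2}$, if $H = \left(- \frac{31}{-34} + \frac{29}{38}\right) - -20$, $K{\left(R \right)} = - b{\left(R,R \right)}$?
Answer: $\frac{36385024}{104329} \approx 348.75$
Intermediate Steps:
$K{\left(R \right)} = -3$ ($K{\left(R \right)} = \left(-1\right) 3 = -3$)
$H = \frac{7001}{323}$ ($H = \left(\left(-31\right) \left(- \frac{1}{34}\right) + 29 \cdot \frac{1}{38}\right) + 20 = \left(\frac{31}{34} + \frac{29}{38}\right) + 20 = \frac{541}{323} + 20 = \frac{7001}{323} \approx 21.675$)
$\left(H + K{\left(-8 \right)}\right)^{2} = \left(\frac{7001}{323} - 3\right)^{2} = \left(\frac{6032}{323}\right)^{2} = \frac{36385024}{104329}$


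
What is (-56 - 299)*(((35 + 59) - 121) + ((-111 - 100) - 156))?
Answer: 139870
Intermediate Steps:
(-56 - 299)*(((35 + 59) - 121) + ((-111 - 100) - 156)) = -355*((94 - 121) + (-211 - 156)) = -355*(-27 - 367) = -355*(-394) = 139870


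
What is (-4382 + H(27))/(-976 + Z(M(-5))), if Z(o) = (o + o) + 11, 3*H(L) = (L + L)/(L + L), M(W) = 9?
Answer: 13145/2841 ≈ 4.6269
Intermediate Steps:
H(L) = ⅓ (H(L) = ((L + L)/(L + L))/3 = ((2*L)/((2*L)))/3 = ((2*L)*(1/(2*L)))/3 = (⅓)*1 = ⅓)
Z(o) = 11 + 2*o (Z(o) = 2*o + 11 = 11 + 2*o)
(-4382 + H(27))/(-976 + Z(M(-5))) = (-4382 + ⅓)/(-976 + (11 + 2*9)) = -13145/(3*(-976 + (11 + 18))) = -13145/(3*(-976 + 29)) = -13145/3/(-947) = -13145/3*(-1/947) = 13145/2841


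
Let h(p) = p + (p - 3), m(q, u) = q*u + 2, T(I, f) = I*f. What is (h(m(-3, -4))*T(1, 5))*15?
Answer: 1875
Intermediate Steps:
m(q, u) = 2 + q*u
h(p) = -3 + 2*p (h(p) = p + (-3 + p) = -3 + 2*p)
(h(m(-3, -4))*T(1, 5))*15 = ((-3 + 2*(2 - 3*(-4)))*(1*5))*15 = ((-3 + 2*(2 + 12))*5)*15 = ((-3 + 2*14)*5)*15 = ((-3 + 28)*5)*15 = (25*5)*15 = 125*15 = 1875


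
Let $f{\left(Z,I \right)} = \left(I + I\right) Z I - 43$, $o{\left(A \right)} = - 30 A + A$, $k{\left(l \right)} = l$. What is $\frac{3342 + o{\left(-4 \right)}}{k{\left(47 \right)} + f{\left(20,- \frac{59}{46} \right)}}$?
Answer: $\frac{914641}{18463} \approx 49.539$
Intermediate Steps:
$o{\left(A \right)} = - 29 A$
$f{\left(Z,I \right)} = -43 + 2 Z I^{2}$ ($f{\left(Z,I \right)} = 2 I Z I - 43 = 2 Z I^{2} - 43 = -43 + 2 Z I^{2}$)
$\frac{3342 + o{\left(-4 \right)}}{k{\left(47 \right)} + f{\left(20,- \frac{59}{46} \right)}} = \frac{3342 - -116}{47 - \left(43 - 40 \left(- \frac{59}{46}\right)^{2}\right)} = \frac{3342 + 116}{47 - \left(43 - 40 \left(\left(-59\right) \frac{1}{46}\right)^{2}\right)} = \frac{3458}{47 - \left(43 - 40 \left(- \frac{59}{46}\right)^{2}\right)} = \frac{3458}{47 - \left(43 - \frac{34810}{529}\right)} = \frac{3458}{47 + \left(-43 + \frac{34810}{529}\right)} = \frac{3458}{47 + \frac{12063}{529}} = \frac{3458}{\frac{36926}{529}} = 3458 \cdot \frac{529}{36926} = \frac{914641}{18463}$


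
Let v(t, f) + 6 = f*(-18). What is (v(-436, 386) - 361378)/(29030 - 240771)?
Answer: 368332/211741 ≈ 1.7395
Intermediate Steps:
v(t, f) = -6 - 18*f (v(t, f) = -6 + f*(-18) = -6 - 18*f)
(v(-436, 386) - 361378)/(29030 - 240771) = ((-6 - 18*386) - 361378)/(29030 - 240771) = ((-6 - 6948) - 361378)/(-211741) = (-6954 - 361378)*(-1/211741) = -368332*(-1/211741) = 368332/211741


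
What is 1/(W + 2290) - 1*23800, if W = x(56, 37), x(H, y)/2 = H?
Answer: -57167599/2402 ≈ -23800.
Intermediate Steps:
x(H, y) = 2*H
W = 112 (W = 2*56 = 112)
1/(W + 2290) - 1*23800 = 1/(112 + 2290) - 1*23800 = 1/2402 - 23800 = -57167599/2402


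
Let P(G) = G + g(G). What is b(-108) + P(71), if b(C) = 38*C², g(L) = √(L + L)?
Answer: 443303 + √142 ≈ 4.4332e+5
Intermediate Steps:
g(L) = √2*√L (g(L) = √(2*L) = √2*√L)
P(G) = G + √2*√G
b(-108) + P(71) = 38*(-108)² + (71 + √2*√71) = 38*11664 + (71 + √142) = 443232 + (71 + √142) = 443303 + √142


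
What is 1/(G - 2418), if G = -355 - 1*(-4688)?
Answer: 1/1915 ≈ 0.00052219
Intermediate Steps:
G = 4333 (G = -355 + 4688 = 4333)
1/(G - 2418) = 1/(4333 - 2418) = 1/1915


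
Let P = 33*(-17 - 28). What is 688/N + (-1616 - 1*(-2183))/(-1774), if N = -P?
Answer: 378517/2634390 ≈ 0.14368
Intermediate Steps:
P = -1485 (P = 33*(-45) = -1485)
N = 1485 (N = -1*(-1485) = 1485)
688/N + (-1616 - 1*(-2183))/(-1774) = 688/1485 + (-1616 - 1*(-2183))/(-1774) = 688*(1/1485) + (-1616 + 2183)*(-1/1774) = 688/1485 + 567*(-1/1774) = 688/1485 - 567/1774 = 378517/2634390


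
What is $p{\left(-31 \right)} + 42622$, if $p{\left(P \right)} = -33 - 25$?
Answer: $42564$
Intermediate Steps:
$p{\left(P \right)} = -58$ ($p{\left(P \right)} = -33 - 25 = -58$)
$p{\left(-31 \right)} + 42622 = -58 + 42622 = 42564$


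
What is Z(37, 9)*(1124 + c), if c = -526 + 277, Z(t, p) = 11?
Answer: 9625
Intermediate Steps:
c = -249
Z(37, 9)*(1124 + c) = 11*(1124 - 249) = 11*875 = 9625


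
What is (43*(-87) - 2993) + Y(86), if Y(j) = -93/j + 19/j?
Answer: -289599/43 ≈ -6734.9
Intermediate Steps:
Y(j) = -74/j
(43*(-87) - 2993) + Y(86) = (43*(-87) - 2993) - 74/86 = (-3741 - 2993) - 74*1/86 = -6734 - 37/43 = -289599/43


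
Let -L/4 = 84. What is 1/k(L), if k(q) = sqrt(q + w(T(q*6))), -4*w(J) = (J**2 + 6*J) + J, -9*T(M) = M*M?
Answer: -I*sqrt(3186327333)/12745309332 ≈ -4.4289e-6*I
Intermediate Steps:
L = -336 (L = -4*84 = -336)
T(M) = -M**2/9 (T(M) = -M*M/9 = -M**2/9)
w(J) = -7*J/4 - J**2/4 (w(J) = -((J**2 + 6*J) + J)/4 = -(J**2 + 7*J)/4 = -7*J/4 - J**2/4)
k(q) = sqrt(q + q**2*(7 - 4*q**2)) (k(q) = sqrt(q - (-36*q**2/9)*(7 - 36*q**2/9)/4) = sqrt(q - (-4*q**2)*(7 - 4*q**2)/4) = sqrt(q + q**2*(7 - 4*q**2)))
1/k(L) = 1/(sqrt(-336*(1 - 1*(-336)*(-7 + 4*(-336)**2)))) = 1/(sqrt(-336*(1 - 1*(-336)*(-7 + 4*112896)))) = 1/(sqrt(-336*(1 - 1*(-336)*(-7 + 451584)))) = 1/(sqrt(-336*(1 - 1*(-336)*451577))) = 1/(sqrt(-336*(1 + 151729872))) = 1/(sqrt(-336*151729873)) = 1/(sqrt(-50981237328)) = 1/(4*I*sqrt(3186327333)) = -I*sqrt(3186327333)/12745309332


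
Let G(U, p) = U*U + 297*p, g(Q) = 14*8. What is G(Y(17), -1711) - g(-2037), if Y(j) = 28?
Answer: -507495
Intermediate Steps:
g(Q) = 112
G(U, p) = U² + 297*p
G(Y(17), -1711) - g(-2037) = (28² + 297*(-1711)) - 1*112 = (784 - 508167) - 112 = -507383 - 112 = -507495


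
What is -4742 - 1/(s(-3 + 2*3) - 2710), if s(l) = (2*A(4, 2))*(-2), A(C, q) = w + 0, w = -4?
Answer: -12774947/2694 ≈ -4742.0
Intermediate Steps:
A(C, q) = -4 (A(C, q) = -4 + 0 = -4)
s(l) = 16 (s(l) = (2*(-4))*(-2) = -8*(-2) = 16)
-4742 - 1/(s(-3 + 2*3) - 2710) = -4742 - 1/(16 - 2710) = -4742 - 1/(-2694) = -4742 - 1*(-1/2694) = -4742 + 1/2694 = -12774947/2694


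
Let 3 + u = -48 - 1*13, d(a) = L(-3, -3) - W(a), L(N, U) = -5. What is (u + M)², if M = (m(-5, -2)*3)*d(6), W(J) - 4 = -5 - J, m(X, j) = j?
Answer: 5776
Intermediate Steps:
W(J) = -1 - J (W(J) = 4 + (-5 - J) = -1 - J)
d(a) = -4 + a (d(a) = -5 - (-1 - a) = -5 + (1 + a) = -4 + a)
u = -64 (u = -3 + (-48 - 1*13) = -3 + (-48 - 13) = -3 - 61 = -64)
M = -12 (M = (-2*3)*(-4 + 6) = -6*2 = -12)
(u + M)² = (-64 - 12)² = (-76)² = 5776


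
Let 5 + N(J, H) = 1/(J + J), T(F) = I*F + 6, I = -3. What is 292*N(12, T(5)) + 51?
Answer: -8381/6 ≈ -1396.8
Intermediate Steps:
T(F) = 6 - 3*F (T(F) = -3*F + 6 = 6 - 3*F)
N(J, H) = -5 + 1/(2*J) (N(J, H) = -5 + 1/(J + J) = -5 + 1/(2*J))
292*N(12, T(5)) + 51 = 292*(-5 + (½)/12) + 51 = 292*(-5 + (½)*(1/12)) + 51 = 292*(-5 + 1/24) + 51 = 292*(-119/24) + 51 = -8687/6 + 51 = -8381/6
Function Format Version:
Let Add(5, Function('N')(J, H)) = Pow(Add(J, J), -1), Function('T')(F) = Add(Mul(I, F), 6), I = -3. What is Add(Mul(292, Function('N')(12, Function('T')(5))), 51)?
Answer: Rational(-8381, 6) ≈ -1396.8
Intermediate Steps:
Function('T')(F) = Add(6, Mul(-3, F)) (Function('T')(F) = Add(Mul(-3, F), 6) = Add(6, Mul(-3, F)))
Function('N')(J, H) = Add(-5, Mul(Rational(1, 2), Pow(J, -1))) (Function('N')(J, H) = Add(-5, Pow(Add(J, J), -1)) = Add(-5, Pow(Mul(2, J), -1)) = Add(-5, Mul(Rational(1, 2), Pow(J, -1))))
Add(Mul(292, Function('N')(12, Function('T')(5))), 51) = Add(Mul(292, Add(-5, Mul(Rational(1, 2), Pow(12, -1)))), 51) = Add(Mul(292, Add(-5, Mul(Rational(1, 2), Rational(1, 12)))), 51) = Add(Mul(292, Add(-5, Rational(1, 24))), 51) = Add(Mul(292, Rational(-119, 24)), 51) = Add(Rational(-8687, 6), 51) = Rational(-8381, 6)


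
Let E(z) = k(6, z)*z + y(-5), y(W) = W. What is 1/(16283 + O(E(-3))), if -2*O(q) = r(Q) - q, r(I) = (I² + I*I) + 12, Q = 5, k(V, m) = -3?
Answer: 1/16254 ≈ 6.1523e-5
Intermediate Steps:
r(I) = 12 + 2*I² (r(I) = (I² + I²) + 12 = 2*I² + 12 = 12 + 2*I²)
E(z) = -5 - 3*z (E(z) = -3*z - 5 = -5 - 3*z)
O(q) = -31 + q/2 (O(q) = -((12 + 2*5²) - q)/2 = -((12 + 2*25) - q)/2 = -((12 + 50) - q)/2 = -(62 - q)/2 = -31 + q/2)
1/(16283 + O(E(-3))) = 1/(16283 + (-31 + (-5 - 3*(-3))/2)) = 1/(16283 + (-31 + (-5 + 9)/2)) = 1/(16283 + (-31 + (½)*4)) = 1/(16283 + (-31 + 2)) = 1/(16283 - 29) = 1/16254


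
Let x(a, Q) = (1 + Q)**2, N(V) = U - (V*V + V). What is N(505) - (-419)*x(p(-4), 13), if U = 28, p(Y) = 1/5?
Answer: -173378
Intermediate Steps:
p(Y) = 1/5
N(V) = 28 - V - V**2 (N(V) = 28 - (V*V + V) = 28 - (V**2 + V) = 28 - (V + V**2) = 28 + (-V - V**2) = 28 - V - V**2)
N(505) - (-419)*x(p(-4), 13) = (28 - 1*505 - 1*505**2) - (-419)*(1 + 13)**2 = (28 - 505 - 1*255025) - (-419)*14**2 = (28 - 505 - 255025) - (-419)*196 = -255502 - 1*(-82124) = -255502 + 82124 = -173378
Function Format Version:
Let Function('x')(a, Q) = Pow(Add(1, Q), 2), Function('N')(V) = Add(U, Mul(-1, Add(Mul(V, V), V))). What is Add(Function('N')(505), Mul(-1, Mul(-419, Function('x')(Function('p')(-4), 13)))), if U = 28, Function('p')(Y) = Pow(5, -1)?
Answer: -173378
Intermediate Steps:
Function('p')(Y) = Rational(1, 5)
Function('N')(V) = Add(28, Mul(-1, V), Mul(-1, Pow(V, 2))) (Function('N')(V) = Add(28, Mul(-1, Add(Mul(V, V), V))) = Add(28, Mul(-1, Add(Pow(V, 2), V))) = Add(28, Mul(-1, Add(V, Pow(V, 2)))) = Add(28, Add(Mul(-1, V), Mul(-1, Pow(V, 2)))) = Add(28, Mul(-1, V), Mul(-1, Pow(V, 2))))
Add(Function('N')(505), Mul(-1, Mul(-419, Function('x')(Function('p')(-4), 13)))) = Add(Add(28, Mul(-1, 505), Mul(-1, Pow(505, 2))), Mul(-1, Mul(-419, Pow(Add(1, 13), 2)))) = Add(Add(28, -505, Mul(-1, 255025)), Mul(-1, Mul(-419, Pow(14, 2)))) = Add(Add(28, -505, -255025), Mul(-1, Mul(-419, 196))) = Add(-255502, Mul(-1, -82124)) = Add(-255502, 82124) = -173378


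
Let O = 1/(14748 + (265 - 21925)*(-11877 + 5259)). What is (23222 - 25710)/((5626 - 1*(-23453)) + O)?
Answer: -356681242464/4168783701613 ≈ -0.085560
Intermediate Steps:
O = 1/143360628 (O = 1/(14748 - 21660*(-6618)) = 1/(14748 + 143345880) = 1/143360628 ≈ 6.9754e-9)
(23222 - 25710)/((5626 - 1*(-23453)) + O) = (23222 - 25710)/((5626 - 1*(-23453)) + 1/143360628) = -2488/((5626 + 23453) + 1/143360628) = -2488/(29079 + 1/143360628) = -2488/4168783701613/143360628 = -2488*143360628/4168783701613 = -356681242464/4168783701613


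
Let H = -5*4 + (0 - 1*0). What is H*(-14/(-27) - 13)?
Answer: 6740/27 ≈ 249.63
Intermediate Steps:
H = -20 (H = -20 + (0 + 0) = -20 + 0 = -20)
H*(-14/(-27) - 13) = -20*(-14/(-27) - 13) = -20*(-14*(-1/27) - 13) = -20*(14/27 - 13) = -20*(-337/27) = 6740/27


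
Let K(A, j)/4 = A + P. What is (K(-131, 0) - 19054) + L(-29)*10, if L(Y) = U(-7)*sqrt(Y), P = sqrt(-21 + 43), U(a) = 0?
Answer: -19578 + 4*sqrt(22) ≈ -19559.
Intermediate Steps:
P = sqrt(22) ≈ 4.6904
K(A, j) = 4*A + 4*sqrt(22) (K(A, j) = 4*(A + sqrt(22)) = 4*A + 4*sqrt(22))
L(Y) = 0 (L(Y) = 0*sqrt(Y) = 0)
(K(-131, 0) - 19054) + L(-29)*10 = ((4*(-131) + 4*sqrt(22)) - 19054) + 0*10 = ((-524 + 4*sqrt(22)) - 19054) + 0 = (-19578 + 4*sqrt(22)) + 0 = -19578 + 4*sqrt(22)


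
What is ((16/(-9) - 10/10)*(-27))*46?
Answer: 3450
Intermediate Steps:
((16/(-9) - 10/10)*(-27))*46 = ((16*(-1/9) - 10*1/10)*(-27))*46 = ((-16/9 - 1)*(-27))*46 = -25/9*(-27)*46 = 75*46 = 3450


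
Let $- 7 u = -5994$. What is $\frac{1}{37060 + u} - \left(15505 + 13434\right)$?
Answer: $- \frac{7680815739}{265414} \approx -28939.0$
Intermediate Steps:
$u = \frac{5994}{7}$ ($u = \left(- \frac{1}{7}\right) \left(-5994\right) = \frac{5994}{7} \approx 856.29$)
$\frac{1}{37060 + u} - \left(15505 + 13434\right) = \frac{1}{37060 + \frac{5994}{7}} - \left(15505 + 13434\right) = \frac{1}{\frac{265414}{7}} - 28939 = \frac{7}{265414} - 28939 = - \frac{7680815739}{265414}$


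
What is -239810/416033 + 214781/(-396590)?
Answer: -184462231673/164994527470 ≈ -1.1180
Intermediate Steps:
-239810/416033 + 214781/(-396590) = -239810*1/416033 + 214781*(-1/396590) = -239810/416033 - 214781/396590 = -184462231673/164994527470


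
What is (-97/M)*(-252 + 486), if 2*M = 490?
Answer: -22698/245 ≈ -92.645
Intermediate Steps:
M = 245 (M = (1/2)*490 = 245)
(-97/M)*(-252 + 486) = (-97/245)*(-252 + 486) = -97*1/245*234 = -97/245*234 = -22698/245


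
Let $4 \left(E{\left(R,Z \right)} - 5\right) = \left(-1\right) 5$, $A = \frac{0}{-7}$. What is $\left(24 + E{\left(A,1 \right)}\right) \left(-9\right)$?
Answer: $- \frac{999}{4} \approx -249.75$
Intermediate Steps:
$A = 0$ ($A = 0 \left(- \frac{1}{7}\right) = 0$)
$E{\left(R,Z \right)} = \frac{15}{4}$ ($E{\left(R,Z \right)} = 5 + \frac{\left(-1\right) 5}{4} = 5 + \frac{1}{4} \left(-5\right) = 5 - \frac{5}{4} = \frac{15}{4}$)
$\left(24 + E{\left(A,1 \right)}\right) \left(-9\right) = \left(24 + \frac{15}{4}\right) \left(-9\right) = \frac{111}{4} \left(-9\right) = - \frac{999}{4}$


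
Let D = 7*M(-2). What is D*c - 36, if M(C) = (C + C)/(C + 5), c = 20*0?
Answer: -36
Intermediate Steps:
c = 0
M(C) = 2*C/(5 + C) (M(C) = (2*C)/(5 + C) = 2*C/(5 + C))
D = -28/3 (D = 7*(2*(-2)/(5 - 2)) = 7*(2*(-2)/3) = 7*(2*(-2)*(⅓)) = 7*(-4/3) = -28/3 ≈ -9.3333)
D*c - 36 = -28/3*0 - 36 = 0 - 36 = -36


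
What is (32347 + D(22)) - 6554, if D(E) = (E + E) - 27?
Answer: 25810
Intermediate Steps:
D(E) = -27 + 2*E (D(E) = 2*E - 27 = -27 + 2*E)
(32347 + D(22)) - 6554 = (32347 + (-27 + 2*22)) - 6554 = (32347 + (-27 + 44)) - 6554 = (32347 + 17) - 6554 = 32364 - 6554 = 25810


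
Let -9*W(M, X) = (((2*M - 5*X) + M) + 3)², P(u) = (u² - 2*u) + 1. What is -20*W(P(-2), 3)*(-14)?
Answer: -7000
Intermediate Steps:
P(u) = 1 + u² - 2*u
W(M, X) = -(3 - 5*X + 3*M)²/9 (W(M, X) = -(((2*M - 5*X) + M) + 3)²/9 = -(((-5*X + 2*M) + M) + 3)²/9 = -((-5*X + 3*M) + 3)²/9 = -(3 - 5*X + 3*M)²/9)
-20*W(P(-2), 3)*(-14) = -(-20)*(3 - 5*3 + 3*(1 + (-2)² - 2*(-2)))²/9*(-14) = -(-20)*(3 - 15 + 3*(1 + 4 + 4))²/9*(-14) = -(-20)*(3 - 15 + 3*9)²/9*(-14) = -(-20)*(3 - 15 + 27)²/9*(-14) = -(-20)*15²/9*(-14) = -(-20)*225/9*(-14) = -20*(-25)*(-14) = 500*(-14) = -7000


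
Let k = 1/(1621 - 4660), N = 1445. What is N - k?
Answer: 4391356/3039 ≈ 1445.0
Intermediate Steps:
k = -1/3039 (k = 1/(-3039) = -1/3039 ≈ -0.00032906)
N - k = 1445 - 1*(-1/3039) = 1445 + 1/3039 = 4391356/3039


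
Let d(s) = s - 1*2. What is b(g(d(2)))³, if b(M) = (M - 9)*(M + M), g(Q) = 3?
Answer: -46656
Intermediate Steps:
d(s) = -2 + s (d(s) = s - 2 = -2 + s)
b(M) = 2*M*(-9 + M) (b(M) = (-9 + M)*(2*M) = 2*M*(-9 + M))
b(g(d(2)))³ = (2*3*(-9 + 3))³ = (2*3*(-6))³ = (-36)³ = -46656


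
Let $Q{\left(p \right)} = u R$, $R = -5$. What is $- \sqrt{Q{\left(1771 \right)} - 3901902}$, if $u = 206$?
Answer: $- 2 i \sqrt{975733} \approx - 1975.6 i$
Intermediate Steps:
$Q{\left(p \right)} = -1030$ ($Q{\left(p \right)} = 206 \left(-5\right) = -1030$)
$- \sqrt{Q{\left(1771 \right)} - 3901902} = - \sqrt{-1030 - 3901902} = - \sqrt{-3902932} = - 2 i \sqrt{975733}$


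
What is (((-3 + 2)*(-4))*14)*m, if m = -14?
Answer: -784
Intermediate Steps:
(((-3 + 2)*(-4))*14)*m = (((-3 + 2)*(-4))*14)*(-14) = (-1*(-4)*14)*(-14) = (4*14)*(-14) = 56*(-14) = -784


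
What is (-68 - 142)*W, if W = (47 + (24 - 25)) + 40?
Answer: -18060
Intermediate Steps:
W = 86 (W = (47 - 1) + 40 = 46 + 40 = 86)
(-68 - 142)*W = (-68 - 142)*86 = -210*86 = -18060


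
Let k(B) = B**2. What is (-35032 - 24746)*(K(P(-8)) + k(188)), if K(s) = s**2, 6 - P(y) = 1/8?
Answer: -67675421025/32 ≈ -2.1149e+9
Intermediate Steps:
P(y) = 47/8 (P(y) = 6 - 1/8 = 47/8)
(-35032 - 24746)*(K(P(-8)) + k(188)) = (-35032 - 24746)*((47/8)**2 + 188**2) = -59778*(2209/64 + 35344) = -59778*2264225/64 = -67675421025/32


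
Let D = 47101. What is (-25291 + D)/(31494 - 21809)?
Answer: 4362/1937 ≈ 2.2519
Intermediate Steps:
(-25291 + D)/(31494 - 21809) = (-25291 + 47101)/(31494 - 21809) = 21810/9685 = 21810*(1/9685) = 4362/1937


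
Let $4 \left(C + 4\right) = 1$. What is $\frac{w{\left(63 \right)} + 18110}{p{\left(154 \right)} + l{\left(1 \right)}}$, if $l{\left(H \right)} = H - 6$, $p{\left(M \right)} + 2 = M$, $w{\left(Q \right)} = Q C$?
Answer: $\frac{71495}{588} \approx 121.59$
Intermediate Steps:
$C = - \frac{15}{4}$ ($C = -4 + \frac{1}{4} \cdot 1 = -4 + \frac{1}{4} = - \frac{15}{4} \approx -3.75$)
$w{\left(Q \right)} = - \frac{15 Q}{4}$ ($w{\left(Q \right)} = Q \left(- \frac{15}{4}\right) = - \frac{15 Q}{4}$)
$p{\left(M \right)} = -2 + M$
$l{\left(H \right)} = -6 + H$ ($l{\left(H \right)} = H - 6 = -6 + H$)
$\frac{w{\left(63 \right)} + 18110}{p{\left(154 \right)} + l{\left(1 \right)}} = \frac{\left(- \frac{15}{4}\right) 63 + 18110}{\left(-2 + 154\right) + \left(-6 + 1\right)} = \frac{- \frac{945}{4} + 18110}{152 - 5} = \frac{71495}{4 \cdot 147} = \frac{71495}{4} \cdot \frac{1}{147} = \frac{71495}{588}$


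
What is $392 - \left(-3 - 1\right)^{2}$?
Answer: $376$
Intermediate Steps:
$392 - \left(-3 - 1\right)^{2} = 392 - \left(-4\right)^{2} = 392 - 16 = 376$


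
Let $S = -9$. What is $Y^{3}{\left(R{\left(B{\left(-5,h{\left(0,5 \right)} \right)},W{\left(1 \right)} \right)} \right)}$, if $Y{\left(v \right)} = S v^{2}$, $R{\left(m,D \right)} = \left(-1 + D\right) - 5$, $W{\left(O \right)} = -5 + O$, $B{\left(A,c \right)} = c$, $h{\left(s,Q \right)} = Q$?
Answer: $-729000000$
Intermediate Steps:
$R{\left(m,D \right)} = -6 + D$
$Y{\left(v \right)} = - 9 v^{2}$
$Y^{3}{\left(R{\left(B{\left(-5,h{\left(0,5 \right)} \right)},W{\left(1 \right)} \right)} \right)} = \left(- 9 \left(-6 + \left(-5 + 1\right)\right)^{2}\right)^{3} = \left(- 9 \left(-6 - 4\right)^{2}\right)^{3} = \left(- 9 \left(-10\right)^{2}\right)^{3} = \left(\left(-9\right) 100\right)^{3} = \left(-900\right)^{3} = -729000000$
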